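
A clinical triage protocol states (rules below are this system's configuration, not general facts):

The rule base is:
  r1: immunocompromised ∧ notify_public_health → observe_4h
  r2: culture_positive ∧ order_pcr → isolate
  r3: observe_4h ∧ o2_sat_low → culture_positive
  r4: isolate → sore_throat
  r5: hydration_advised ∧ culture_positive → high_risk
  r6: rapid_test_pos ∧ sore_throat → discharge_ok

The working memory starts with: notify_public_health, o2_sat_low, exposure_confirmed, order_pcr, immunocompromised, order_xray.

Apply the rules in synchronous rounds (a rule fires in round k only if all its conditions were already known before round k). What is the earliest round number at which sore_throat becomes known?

Round 1 fires r1, giving observe_4h.
Round 2 fires r3, giving culture_positive.
Round 3 fires r2, giving isolate.
Round 4 fires r4, giving sore_throat.
sore_throat first appears in round 4.

4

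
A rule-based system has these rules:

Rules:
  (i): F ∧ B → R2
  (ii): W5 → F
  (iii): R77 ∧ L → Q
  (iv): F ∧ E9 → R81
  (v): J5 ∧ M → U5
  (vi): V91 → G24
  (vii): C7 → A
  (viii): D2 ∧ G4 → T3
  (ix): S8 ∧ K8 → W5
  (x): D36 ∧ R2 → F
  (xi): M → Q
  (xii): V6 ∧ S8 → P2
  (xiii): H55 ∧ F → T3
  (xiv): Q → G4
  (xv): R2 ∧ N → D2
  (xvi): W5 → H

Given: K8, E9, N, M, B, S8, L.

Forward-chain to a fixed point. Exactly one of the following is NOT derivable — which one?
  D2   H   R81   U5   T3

Round 1 fires (ix), (xi), giving W5, Q.
Round 2 fires (ii), (xiv), (xvi), giving F, G4, H.
Round 3 fires (i), (iv), giving R2, R81.
Round 4 fires (xv), giving D2.
Round 5 fires (viii), giving T3.
Derived: H (round 2), D2 (round 4), T3 (round 5), R81 (round 3). U5 never appears in any round.

U5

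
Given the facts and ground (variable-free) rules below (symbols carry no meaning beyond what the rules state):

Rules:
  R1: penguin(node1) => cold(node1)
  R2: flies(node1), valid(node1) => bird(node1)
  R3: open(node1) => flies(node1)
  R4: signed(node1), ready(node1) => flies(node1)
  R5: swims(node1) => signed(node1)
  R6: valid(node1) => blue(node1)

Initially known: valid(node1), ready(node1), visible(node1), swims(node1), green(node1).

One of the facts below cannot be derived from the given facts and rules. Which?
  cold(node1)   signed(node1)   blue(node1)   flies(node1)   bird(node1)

cold(node1)

Round 1 fires R5, R6, giving signed(node1), blue(node1).
Round 2 fires R4, giving flies(node1).
Round 3 fires R2, giving bird(node1).
Derived: flies(node1) (round 2), signed(node1) (round 1), blue(node1) (round 1), bird(node1) (round 3). cold(node1) never appears in any round.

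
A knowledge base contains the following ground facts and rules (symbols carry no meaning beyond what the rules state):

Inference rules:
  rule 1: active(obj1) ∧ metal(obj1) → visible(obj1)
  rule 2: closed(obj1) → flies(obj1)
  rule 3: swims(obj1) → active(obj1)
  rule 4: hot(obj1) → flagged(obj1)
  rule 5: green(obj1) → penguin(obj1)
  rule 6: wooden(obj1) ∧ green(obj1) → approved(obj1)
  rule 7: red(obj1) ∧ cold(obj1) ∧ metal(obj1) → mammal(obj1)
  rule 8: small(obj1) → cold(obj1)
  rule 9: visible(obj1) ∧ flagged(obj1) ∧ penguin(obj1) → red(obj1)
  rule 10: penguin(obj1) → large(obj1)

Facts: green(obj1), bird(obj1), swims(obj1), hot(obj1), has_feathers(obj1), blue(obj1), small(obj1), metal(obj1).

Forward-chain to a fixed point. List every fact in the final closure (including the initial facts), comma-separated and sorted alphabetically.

active(obj1), bird(obj1), blue(obj1), cold(obj1), flagged(obj1), green(obj1), has_feathers(obj1), hot(obj1), large(obj1), mammal(obj1), metal(obj1), penguin(obj1), red(obj1), small(obj1), swims(obj1), visible(obj1)

Round 1: rule 3 [swims(obj1) → active(obj1)]; rule 4 [hot(obj1) → flagged(obj1)]; rule 5 [green(obj1) → penguin(obj1)]; rule 8 [small(obj1) → cold(obj1)]. New: active(obj1), flagged(obj1), penguin(obj1), cold(obj1).
Round 2: rule 1 [active(obj1) ∧ metal(obj1) → visible(obj1)]; rule 10 [penguin(obj1) → large(obj1)]. New: visible(obj1), large(obj1).
Round 3: rule 9 [visible(obj1) ∧ flagged(obj1) ∧ penguin(obj1) → red(obj1)]. New: red(obj1).
Round 4: rule 7 [red(obj1) ∧ cold(obj1) ∧ metal(obj1) → mammal(obj1)]. New: mammal(obj1).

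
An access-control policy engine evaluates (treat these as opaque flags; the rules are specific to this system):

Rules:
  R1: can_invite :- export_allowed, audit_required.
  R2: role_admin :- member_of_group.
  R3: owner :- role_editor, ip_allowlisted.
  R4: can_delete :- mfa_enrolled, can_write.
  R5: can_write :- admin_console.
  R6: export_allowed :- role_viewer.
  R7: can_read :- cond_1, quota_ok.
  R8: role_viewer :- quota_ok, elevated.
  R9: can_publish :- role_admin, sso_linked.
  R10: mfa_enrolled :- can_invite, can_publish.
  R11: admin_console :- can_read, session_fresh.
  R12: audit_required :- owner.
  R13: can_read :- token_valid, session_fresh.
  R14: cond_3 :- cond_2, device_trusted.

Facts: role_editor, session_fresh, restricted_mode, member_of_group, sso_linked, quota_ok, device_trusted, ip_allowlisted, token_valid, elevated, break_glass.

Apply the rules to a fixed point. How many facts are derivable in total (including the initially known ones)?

23

Round 1 fires R2, R3, R8, R13, giving role_admin, owner, role_viewer, can_read.
Round 2 fires R6, R9, R11, R12, giving export_allowed, can_publish, admin_console, audit_required.
Round 3 fires R1, R5, giving can_invite, can_write.
Round 4 fires R10, giving mfa_enrolled.
Round 5 fires R4, giving can_delete.
Closure: {admin_console, audit_required, break_glass, can_delete, can_invite, can_publish, can_read, can_write, device_trusted, elevated, export_allowed, ip_allowlisted, member_of_group, mfa_enrolled, owner, quota_ok, restricted_mode, role_admin, role_editor, role_viewer, session_fresh, sso_linked, token_valid} — 23 facts.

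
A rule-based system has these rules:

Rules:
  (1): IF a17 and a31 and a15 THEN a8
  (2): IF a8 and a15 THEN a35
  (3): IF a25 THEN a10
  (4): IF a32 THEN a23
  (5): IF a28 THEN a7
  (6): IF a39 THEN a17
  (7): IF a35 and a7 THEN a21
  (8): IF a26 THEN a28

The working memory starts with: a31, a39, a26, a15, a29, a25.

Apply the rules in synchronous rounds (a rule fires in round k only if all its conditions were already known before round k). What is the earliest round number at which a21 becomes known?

4

Round 1: (3) [IF a25 THEN a10]; (6) [IF a39 THEN a17]; (8) [IF a26 THEN a28]. Adds a10, a17, a28.
Round 2: (1) [IF a17 and a31 and a15 THEN a8]; (5) [IF a28 THEN a7]. Adds a8, a7.
Round 3: (2) [IF a8 and a15 THEN a35]. Adds a35.
Round 4: (7) [IF a35 and a7 THEN a21]. Adds a21.
a21 first appears in round 4.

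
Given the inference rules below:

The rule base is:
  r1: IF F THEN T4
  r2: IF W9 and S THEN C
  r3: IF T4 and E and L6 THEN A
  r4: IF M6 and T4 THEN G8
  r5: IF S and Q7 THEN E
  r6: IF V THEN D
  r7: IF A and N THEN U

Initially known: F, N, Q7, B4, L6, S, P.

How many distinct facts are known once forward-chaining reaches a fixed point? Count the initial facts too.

11

Round 1: r1 [IF F THEN T4]; r5 [IF S and Q7 THEN E]. Adds T4, E.
Round 2: r3 [IF T4 and E and L6 THEN A]. Adds A.
Round 3: r7 [IF A and N THEN U]. Adds U.
Closure: {A, B4, E, F, L6, N, P, Q7, S, T4, U} — 11 facts.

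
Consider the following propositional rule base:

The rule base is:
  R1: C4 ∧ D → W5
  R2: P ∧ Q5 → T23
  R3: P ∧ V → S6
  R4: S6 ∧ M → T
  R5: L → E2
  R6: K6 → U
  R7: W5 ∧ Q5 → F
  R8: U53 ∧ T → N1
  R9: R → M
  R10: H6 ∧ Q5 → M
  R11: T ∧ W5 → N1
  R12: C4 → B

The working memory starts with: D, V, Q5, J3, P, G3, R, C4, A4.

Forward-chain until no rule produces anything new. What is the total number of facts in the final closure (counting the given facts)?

Round 1 — R1, R2, R3, R9, R12, derive W5, T23, S6, M, B.
Round 2 — R4, R7, derive T, F.
Round 3 — R11, derive N1.
Closure: {A4, B, C4, D, F, G3, J3, M, N1, P, Q5, R, S6, T, T23, V, W5} — 17 facts.

17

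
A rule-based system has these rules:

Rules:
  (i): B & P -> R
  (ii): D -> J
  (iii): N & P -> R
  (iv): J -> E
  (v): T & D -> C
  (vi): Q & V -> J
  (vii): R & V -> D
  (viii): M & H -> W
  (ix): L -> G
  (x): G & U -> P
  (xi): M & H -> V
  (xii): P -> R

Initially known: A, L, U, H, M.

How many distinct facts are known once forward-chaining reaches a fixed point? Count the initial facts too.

13

Round 1: (viii) [M & H -> W]; (ix) [L -> G]; (xi) [M & H -> V]. Adds W, G, V.
Round 2: (x) [G & U -> P]. Adds P.
Round 3: (xii) [P -> R]. Adds R.
Round 4: (vii) [R & V -> D]. Adds D.
Round 5: (ii) [D -> J]. Adds J.
Round 6: (iv) [J -> E]. Adds E.
Closure: {A, D, E, G, H, J, L, M, P, R, U, V, W} — 13 facts.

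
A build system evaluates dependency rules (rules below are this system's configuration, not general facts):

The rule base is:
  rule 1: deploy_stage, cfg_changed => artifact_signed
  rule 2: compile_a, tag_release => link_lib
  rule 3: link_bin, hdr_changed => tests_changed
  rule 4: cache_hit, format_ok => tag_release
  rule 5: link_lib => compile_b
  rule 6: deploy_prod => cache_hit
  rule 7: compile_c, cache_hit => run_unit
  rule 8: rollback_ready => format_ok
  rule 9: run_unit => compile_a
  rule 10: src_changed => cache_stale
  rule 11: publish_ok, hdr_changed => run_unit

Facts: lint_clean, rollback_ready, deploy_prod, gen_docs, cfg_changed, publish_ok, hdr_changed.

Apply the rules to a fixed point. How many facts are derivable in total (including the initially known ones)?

14

Round 1: rule 6 [deploy_prod => cache_hit]; rule 8 [rollback_ready => format_ok]; rule 11 [publish_ok, hdr_changed => run_unit]. Adds cache_hit, format_ok, run_unit.
Round 2: rule 4 [cache_hit, format_ok => tag_release]; rule 9 [run_unit => compile_a]. Adds tag_release, compile_a.
Round 3: rule 2 [compile_a, tag_release => link_lib]. Adds link_lib.
Round 4: rule 5 [link_lib => compile_b]. Adds compile_b.
Closure: {cache_hit, cfg_changed, compile_a, compile_b, deploy_prod, format_ok, gen_docs, hdr_changed, link_lib, lint_clean, publish_ok, rollback_ready, run_unit, tag_release} — 14 facts.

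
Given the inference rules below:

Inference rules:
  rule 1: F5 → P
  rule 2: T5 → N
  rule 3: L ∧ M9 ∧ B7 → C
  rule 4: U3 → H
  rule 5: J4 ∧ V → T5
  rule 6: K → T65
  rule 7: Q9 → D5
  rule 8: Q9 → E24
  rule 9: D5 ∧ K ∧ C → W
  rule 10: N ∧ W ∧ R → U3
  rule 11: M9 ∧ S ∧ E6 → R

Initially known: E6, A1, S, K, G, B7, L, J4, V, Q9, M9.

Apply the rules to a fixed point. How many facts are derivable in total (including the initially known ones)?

21

Round 1: rule 3 [L ∧ M9 ∧ B7 → C]; rule 5 [J4 ∧ V → T5]; rule 6 [K → T65]; rule 7 [Q9 → D5]; rule 8 [Q9 → E24]; rule 11 [M9 ∧ S ∧ E6 → R]. New: C, T5, T65, D5, E24, R.
Round 2: rule 2 [T5 → N]; rule 9 [D5 ∧ K ∧ C → W]. New: N, W.
Round 3: rule 10 [N ∧ W ∧ R → U3]. New: U3.
Round 4: rule 4 [U3 → H]. New: H.
Closure: {A1, B7, C, D5, E24, E6, G, H, J4, K, L, M9, N, Q9, R, S, T5, T65, U3, V, W} — 21 facts.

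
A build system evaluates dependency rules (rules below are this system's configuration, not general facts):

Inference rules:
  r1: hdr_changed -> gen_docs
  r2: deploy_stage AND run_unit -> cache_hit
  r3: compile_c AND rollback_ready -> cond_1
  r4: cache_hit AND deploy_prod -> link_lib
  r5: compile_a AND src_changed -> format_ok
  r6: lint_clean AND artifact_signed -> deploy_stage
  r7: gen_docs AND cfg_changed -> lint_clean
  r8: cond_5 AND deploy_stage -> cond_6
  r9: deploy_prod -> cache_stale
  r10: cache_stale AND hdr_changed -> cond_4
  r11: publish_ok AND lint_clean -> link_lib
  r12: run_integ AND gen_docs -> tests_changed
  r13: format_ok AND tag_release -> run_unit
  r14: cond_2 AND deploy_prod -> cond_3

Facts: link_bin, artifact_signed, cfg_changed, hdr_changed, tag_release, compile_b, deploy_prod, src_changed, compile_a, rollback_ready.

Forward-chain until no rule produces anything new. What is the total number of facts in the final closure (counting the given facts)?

[1] r1 [hdr_changed -> gen_docs]; r5 [compile_a AND src_changed -> format_ok]; r9 [deploy_prod -> cache_stale]. ⇒ new: gen_docs, format_ok, cache_stale.
[2] r7 [gen_docs AND cfg_changed -> lint_clean]; r10 [cache_stale AND hdr_changed -> cond_4]; r13 [format_ok AND tag_release -> run_unit]. ⇒ new: lint_clean, cond_4, run_unit.
[3] r6 [lint_clean AND artifact_signed -> deploy_stage]. ⇒ new: deploy_stage.
[4] r2 [deploy_stage AND run_unit -> cache_hit]. ⇒ new: cache_hit.
[5] r4 [cache_hit AND deploy_prod -> link_lib]. ⇒ new: link_lib.
Closure: {artifact_signed, cache_hit, cache_stale, cfg_changed, compile_a, compile_b, cond_4, deploy_prod, deploy_stage, format_ok, gen_docs, hdr_changed, link_bin, link_lib, lint_clean, rollback_ready, run_unit, src_changed, tag_release} — 19 facts.

19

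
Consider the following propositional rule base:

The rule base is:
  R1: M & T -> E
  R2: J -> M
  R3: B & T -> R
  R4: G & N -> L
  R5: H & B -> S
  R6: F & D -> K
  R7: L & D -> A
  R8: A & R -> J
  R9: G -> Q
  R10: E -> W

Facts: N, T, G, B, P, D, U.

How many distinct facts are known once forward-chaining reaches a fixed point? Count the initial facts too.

15

Round 1: R3 [B & T -> R]; R4 [G & N -> L]; R9 [G -> Q]. New: R, L, Q.
Round 2: R7 [L & D -> A]. New: A.
Round 3: R8 [A & R -> J]. New: J.
Round 4: R2 [J -> M]. New: M.
Round 5: R1 [M & T -> E]. New: E.
Round 6: R10 [E -> W]. New: W.
Closure: {A, B, D, E, G, J, L, M, N, P, Q, R, T, U, W} — 15 facts.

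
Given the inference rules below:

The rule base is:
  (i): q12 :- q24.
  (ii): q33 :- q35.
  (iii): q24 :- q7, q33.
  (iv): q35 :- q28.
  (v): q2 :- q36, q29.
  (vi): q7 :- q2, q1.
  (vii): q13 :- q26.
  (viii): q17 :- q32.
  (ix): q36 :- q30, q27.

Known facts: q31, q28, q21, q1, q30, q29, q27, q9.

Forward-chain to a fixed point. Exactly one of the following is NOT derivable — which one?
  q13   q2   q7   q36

Round 1 fires (iv), (ix), giving q35, q36.
Round 2 fires (ii), (v), giving q33, q2.
Round 3 fires (vi), giving q7.
Round 4 fires (iii), giving q24.
Round 5 fires (i), giving q12.
Derived: q36 (round 1), q2 (round 2), q7 (round 3). q13 never appears in any round.

q13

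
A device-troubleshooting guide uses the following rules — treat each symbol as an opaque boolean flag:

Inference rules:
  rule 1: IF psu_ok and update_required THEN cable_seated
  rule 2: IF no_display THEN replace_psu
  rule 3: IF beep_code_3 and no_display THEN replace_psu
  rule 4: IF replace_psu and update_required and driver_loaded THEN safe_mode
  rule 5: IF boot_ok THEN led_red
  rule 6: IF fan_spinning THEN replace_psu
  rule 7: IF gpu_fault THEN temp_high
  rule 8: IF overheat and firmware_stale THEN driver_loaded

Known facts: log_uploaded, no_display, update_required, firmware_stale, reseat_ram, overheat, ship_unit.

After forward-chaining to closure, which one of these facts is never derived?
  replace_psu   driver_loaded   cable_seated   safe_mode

cable_seated

Round 1: rule 2 [IF no_display THEN replace_psu]; rule 8 [IF overheat and firmware_stale THEN driver_loaded]. Adds replace_psu, driver_loaded.
Round 2: rule 4 [IF replace_psu and update_required and driver_loaded THEN safe_mode]. Adds safe_mode.
Derived: replace_psu (round 1), driver_loaded (round 1), safe_mode (round 2). cable_seated never appears in any round.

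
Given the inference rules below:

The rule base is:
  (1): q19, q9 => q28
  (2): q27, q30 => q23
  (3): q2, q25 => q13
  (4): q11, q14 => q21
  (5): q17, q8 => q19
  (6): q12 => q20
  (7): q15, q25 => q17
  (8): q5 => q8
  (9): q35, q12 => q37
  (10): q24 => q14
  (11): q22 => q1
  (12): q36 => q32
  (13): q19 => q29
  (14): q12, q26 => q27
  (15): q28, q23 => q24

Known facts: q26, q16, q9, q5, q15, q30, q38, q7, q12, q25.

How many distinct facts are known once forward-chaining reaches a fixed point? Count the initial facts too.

20

[1] (6) [q12 => q20]; (7) [q15, q25 => q17]; (8) [q5 => q8]; (14) [q12, q26 => q27]. ⇒ new: q20, q17, q8, q27.
[2] (2) [q27, q30 => q23]; (5) [q17, q8 => q19]. ⇒ new: q23, q19.
[3] (1) [q19, q9 => q28]; (13) [q19 => q29]. ⇒ new: q28, q29.
[4] (15) [q28, q23 => q24]. ⇒ new: q24.
[5] (10) [q24 => q14]. ⇒ new: q14.
Closure: {q12, q14, q15, q16, q17, q19, q20, q23, q24, q25, q26, q27, q28, q29, q30, q38, q5, q7, q8, q9} — 20 facts.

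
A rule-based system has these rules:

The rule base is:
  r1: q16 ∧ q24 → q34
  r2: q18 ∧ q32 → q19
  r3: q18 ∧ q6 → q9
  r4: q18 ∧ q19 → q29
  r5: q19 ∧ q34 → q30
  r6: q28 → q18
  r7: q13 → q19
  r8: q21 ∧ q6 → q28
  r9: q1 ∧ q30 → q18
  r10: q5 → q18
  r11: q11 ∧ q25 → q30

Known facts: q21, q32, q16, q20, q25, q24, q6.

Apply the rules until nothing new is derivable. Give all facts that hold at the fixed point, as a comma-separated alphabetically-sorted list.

q16, q18, q19, q20, q21, q24, q25, q28, q29, q30, q32, q34, q6, q9

Round 1: r1 [q16 ∧ q24 → q34]; r8 [q21 ∧ q6 → q28]. Adds q34, q28.
Round 2: r6 [q28 → q18]. Adds q18.
Round 3: r2 [q18 ∧ q32 → q19]; r3 [q18 ∧ q6 → q9]. Adds q19, q9.
Round 4: r4 [q18 ∧ q19 → q29]; r5 [q19 ∧ q34 → q30]. Adds q29, q30.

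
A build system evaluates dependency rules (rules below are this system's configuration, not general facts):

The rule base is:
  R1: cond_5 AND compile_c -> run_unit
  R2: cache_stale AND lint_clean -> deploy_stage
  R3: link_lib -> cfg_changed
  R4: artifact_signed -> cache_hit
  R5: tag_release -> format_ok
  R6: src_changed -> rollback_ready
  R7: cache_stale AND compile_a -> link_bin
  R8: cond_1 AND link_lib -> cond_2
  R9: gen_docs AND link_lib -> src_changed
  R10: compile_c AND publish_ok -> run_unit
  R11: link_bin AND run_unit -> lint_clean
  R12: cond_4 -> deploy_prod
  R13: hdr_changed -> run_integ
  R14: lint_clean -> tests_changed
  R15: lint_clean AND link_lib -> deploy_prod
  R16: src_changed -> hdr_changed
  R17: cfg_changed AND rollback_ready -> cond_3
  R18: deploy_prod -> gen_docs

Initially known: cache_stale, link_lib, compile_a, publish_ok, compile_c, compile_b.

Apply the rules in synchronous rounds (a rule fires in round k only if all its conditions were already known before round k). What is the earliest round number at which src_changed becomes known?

Round 1 — R3, R7, R10, derive cfg_changed, link_bin, run_unit.
Round 2 — R11, derive lint_clean.
Round 3 — R2, R14, R15, derive deploy_stage, tests_changed, deploy_prod.
Round 4 — R18, derive gen_docs.
Round 5 — R9, derive src_changed.
src_changed first appears in round 5.

5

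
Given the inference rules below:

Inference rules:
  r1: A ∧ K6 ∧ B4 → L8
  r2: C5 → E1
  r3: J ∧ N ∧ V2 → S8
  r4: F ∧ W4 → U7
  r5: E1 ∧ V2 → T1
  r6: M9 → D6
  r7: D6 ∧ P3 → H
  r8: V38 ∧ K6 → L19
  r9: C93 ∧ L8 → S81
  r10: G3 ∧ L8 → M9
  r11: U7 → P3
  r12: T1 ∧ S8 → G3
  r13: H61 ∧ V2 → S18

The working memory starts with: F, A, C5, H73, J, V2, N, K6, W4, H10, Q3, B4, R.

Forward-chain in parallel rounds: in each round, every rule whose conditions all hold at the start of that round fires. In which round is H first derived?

Round 1 — r1, r2, r3, r4, derive L8, E1, S8, U7.
Round 2 — r5, r11, derive T1, P3.
Round 3 — r12, derive G3.
Round 4 — r10, derive M9.
Round 5 — r6, derive D6.
Round 6 — r7, derive H.
H first appears in round 6.

6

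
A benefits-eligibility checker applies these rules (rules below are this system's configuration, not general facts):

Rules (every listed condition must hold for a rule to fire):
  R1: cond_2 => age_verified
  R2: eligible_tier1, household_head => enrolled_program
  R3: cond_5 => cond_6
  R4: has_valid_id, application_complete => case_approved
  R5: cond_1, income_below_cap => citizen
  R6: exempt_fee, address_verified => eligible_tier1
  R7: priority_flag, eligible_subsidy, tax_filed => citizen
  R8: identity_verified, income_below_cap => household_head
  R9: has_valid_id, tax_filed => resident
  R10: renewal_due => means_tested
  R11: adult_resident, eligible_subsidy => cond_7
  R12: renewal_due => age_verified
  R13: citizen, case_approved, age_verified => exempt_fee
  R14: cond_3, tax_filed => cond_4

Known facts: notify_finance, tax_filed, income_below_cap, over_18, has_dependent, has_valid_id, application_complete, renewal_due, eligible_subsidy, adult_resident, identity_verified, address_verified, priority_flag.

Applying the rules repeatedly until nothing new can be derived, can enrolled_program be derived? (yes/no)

yes

Round 1 — R4, R7, R8, R9, R10, R11, R12, derive case_approved, citizen, household_head, resident, means_tested, cond_7, age_verified.
Round 2 — R13, derive exempt_fee.
Round 3 — R6, derive eligible_tier1.
Round 4 — R2, derive enrolled_program.
enrolled_program appears in round 4, so it is derivable.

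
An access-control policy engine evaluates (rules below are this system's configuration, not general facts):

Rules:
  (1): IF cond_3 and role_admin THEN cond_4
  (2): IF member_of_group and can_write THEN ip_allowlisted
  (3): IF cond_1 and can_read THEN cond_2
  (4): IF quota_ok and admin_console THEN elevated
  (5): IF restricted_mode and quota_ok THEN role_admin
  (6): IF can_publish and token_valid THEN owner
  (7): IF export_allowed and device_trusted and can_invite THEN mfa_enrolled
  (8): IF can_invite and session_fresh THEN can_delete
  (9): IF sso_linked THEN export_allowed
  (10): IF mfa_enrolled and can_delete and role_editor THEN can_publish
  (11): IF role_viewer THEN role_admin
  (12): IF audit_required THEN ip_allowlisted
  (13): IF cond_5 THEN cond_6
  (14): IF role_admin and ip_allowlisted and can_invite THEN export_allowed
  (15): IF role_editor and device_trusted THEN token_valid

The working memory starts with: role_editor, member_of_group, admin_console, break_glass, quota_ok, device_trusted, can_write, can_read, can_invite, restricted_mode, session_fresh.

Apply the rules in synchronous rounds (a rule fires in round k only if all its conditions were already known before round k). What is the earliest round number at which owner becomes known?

Round 1 — (2), (4), (5), (8), (15), derive ip_allowlisted, elevated, role_admin, can_delete, token_valid.
Round 2 — (14), derive export_allowed.
Round 3 — (7), derive mfa_enrolled.
Round 4 — (10), derive can_publish.
Round 5 — (6), derive owner.
owner first appears in round 5.

5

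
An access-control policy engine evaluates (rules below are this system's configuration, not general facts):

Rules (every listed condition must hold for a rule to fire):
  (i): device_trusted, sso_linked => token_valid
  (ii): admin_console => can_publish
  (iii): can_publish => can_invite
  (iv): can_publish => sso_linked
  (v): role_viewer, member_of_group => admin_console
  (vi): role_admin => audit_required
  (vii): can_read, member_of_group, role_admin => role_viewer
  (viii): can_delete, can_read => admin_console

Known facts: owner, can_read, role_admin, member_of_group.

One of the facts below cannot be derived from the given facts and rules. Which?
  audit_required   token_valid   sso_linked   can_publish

Round 1 — (vi), (vii), derive audit_required, role_viewer.
Round 2 — (v), derive admin_console.
Round 3 — (ii), derive can_publish.
Round 4 — (iii), (iv), derive can_invite, sso_linked.
Derived: audit_required (round 1), can_publish (round 3), sso_linked (round 4). token_valid never appears in any round.

token_valid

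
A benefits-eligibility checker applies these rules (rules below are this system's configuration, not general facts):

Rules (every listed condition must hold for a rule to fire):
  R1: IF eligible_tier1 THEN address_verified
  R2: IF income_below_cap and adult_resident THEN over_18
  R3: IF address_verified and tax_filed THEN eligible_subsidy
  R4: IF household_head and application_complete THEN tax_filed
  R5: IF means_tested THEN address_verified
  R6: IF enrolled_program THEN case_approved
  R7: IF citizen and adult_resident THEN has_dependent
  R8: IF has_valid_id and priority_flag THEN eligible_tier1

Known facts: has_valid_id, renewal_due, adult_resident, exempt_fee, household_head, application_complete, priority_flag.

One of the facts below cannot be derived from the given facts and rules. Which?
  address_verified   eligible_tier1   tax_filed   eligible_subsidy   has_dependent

Round 1: R4 [IF household_head and application_complete THEN tax_filed]; R8 [IF has_valid_id and priority_flag THEN eligible_tier1]. Adds tax_filed, eligible_tier1.
Round 2: R1 [IF eligible_tier1 THEN address_verified]. Adds address_verified.
Round 3: R3 [IF address_verified and tax_filed THEN eligible_subsidy]. Adds eligible_subsidy.
Derived: tax_filed (round 1), address_verified (round 2), eligible_tier1 (round 1), eligible_subsidy (round 3). has_dependent never appears in any round.

has_dependent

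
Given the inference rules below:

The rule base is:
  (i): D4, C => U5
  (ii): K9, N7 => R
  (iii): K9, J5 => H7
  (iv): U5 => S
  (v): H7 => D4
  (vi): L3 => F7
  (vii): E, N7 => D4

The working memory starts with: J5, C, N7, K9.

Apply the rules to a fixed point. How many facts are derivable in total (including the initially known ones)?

9

[1] (ii) [K9, N7 => R]; (iii) [K9, J5 => H7]. ⇒ new: R, H7.
[2] (v) [H7 => D4]. ⇒ new: D4.
[3] (i) [D4, C => U5]. ⇒ new: U5.
[4] (iv) [U5 => S]. ⇒ new: S.
Closure: {C, D4, H7, J5, K9, N7, R, S, U5} — 9 facts.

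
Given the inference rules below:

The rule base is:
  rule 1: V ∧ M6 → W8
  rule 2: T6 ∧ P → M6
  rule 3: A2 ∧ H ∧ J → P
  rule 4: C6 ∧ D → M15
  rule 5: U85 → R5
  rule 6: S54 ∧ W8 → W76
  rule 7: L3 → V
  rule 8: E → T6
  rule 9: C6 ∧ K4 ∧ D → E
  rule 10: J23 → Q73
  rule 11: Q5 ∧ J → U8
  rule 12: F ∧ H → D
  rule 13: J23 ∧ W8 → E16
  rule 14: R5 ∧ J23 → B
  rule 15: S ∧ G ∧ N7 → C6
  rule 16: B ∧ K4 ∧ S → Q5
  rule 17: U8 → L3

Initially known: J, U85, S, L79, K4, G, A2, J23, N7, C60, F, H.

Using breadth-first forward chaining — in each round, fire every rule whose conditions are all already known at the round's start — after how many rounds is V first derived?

6

[1] rule 3 [A2 ∧ H ∧ J → P]; rule 5 [U85 → R5]; rule 10 [J23 → Q73]; rule 12 [F ∧ H → D]; rule 15 [S ∧ G ∧ N7 → C6]. ⇒ new: P, R5, Q73, D, C6.
[2] rule 4 [C6 ∧ D → M15]; rule 9 [C6 ∧ K4 ∧ D → E]; rule 14 [R5 ∧ J23 → B]. ⇒ new: M15, E, B.
[3] rule 8 [E → T6]; rule 16 [B ∧ K4 ∧ S → Q5]. ⇒ new: T6, Q5.
[4] rule 2 [T6 ∧ P → M6]; rule 11 [Q5 ∧ J → U8]. ⇒ new: M6, U8.
[5] rule 17 [U8 → L3]. ⇒ new: L3.
[6] rule 7 [L3 → V]. ⇒ new: V.
V first appears in round 6.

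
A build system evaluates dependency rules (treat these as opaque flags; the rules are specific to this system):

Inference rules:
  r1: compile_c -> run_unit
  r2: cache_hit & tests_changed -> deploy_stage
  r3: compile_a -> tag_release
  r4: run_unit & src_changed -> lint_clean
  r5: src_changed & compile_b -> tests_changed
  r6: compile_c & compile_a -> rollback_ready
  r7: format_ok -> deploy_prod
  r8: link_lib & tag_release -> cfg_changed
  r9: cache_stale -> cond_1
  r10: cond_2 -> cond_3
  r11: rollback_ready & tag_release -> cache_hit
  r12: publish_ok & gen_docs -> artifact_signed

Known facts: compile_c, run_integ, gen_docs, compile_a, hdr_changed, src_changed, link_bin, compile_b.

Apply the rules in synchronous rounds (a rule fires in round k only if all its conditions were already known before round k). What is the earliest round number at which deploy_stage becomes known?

Round 1 fires r1, r3, r5, r6, giving run_unit, tag_release, tests_changed, rollback_ready.
Round 2 fires r4, r11, giving lint_clean, cache_hit.
Round 3 fires r2, giving deploy_stage.
deploy_stage first appears in round 3.

3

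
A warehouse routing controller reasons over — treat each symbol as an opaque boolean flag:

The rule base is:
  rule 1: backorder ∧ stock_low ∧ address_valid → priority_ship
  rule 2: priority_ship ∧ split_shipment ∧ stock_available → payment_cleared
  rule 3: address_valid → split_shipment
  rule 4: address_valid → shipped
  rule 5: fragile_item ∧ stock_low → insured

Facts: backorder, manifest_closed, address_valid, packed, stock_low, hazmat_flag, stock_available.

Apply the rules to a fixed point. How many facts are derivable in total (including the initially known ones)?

Round 1: rule 1 [backorder ∧ stock_low ∧ address_valid → priority_ship]; rule 3 [address_valid → split_shipment]; rule 4 [address_valid → shipped]. Adds priority_ship, split_shipment, shipped.
Round 2: rule 2 [priority_ship ∧ split_shipment ∧ stock_available → payment_cleared]. Adds payment_cleared.
Closure: {address_valid, backorder, hazmat_flag, manifest_closed, packed, payment_cleared, priority_ship, shipped, split_shipment, stock_available, stock_low} — 11 facts.

11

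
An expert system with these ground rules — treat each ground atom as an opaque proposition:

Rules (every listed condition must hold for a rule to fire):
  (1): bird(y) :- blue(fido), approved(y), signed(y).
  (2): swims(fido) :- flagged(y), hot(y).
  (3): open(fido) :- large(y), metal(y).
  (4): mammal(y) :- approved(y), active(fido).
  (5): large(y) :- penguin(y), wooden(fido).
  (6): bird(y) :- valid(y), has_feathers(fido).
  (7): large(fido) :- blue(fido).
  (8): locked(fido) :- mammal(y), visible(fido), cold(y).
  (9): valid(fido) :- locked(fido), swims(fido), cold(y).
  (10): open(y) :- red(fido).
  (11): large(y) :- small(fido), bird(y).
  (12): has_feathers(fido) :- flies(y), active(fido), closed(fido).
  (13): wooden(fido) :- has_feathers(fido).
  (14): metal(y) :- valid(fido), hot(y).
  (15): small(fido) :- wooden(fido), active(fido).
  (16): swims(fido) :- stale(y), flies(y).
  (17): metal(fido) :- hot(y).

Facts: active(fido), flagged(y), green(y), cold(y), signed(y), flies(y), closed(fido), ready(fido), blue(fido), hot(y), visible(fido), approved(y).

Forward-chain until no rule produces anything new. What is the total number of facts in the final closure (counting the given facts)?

Round 1: (1) [bird(y) :- blue(fido), approved(y), signed(y).]; (2) [swims(fido) :- flagged(y), hot(y).]; (4) [mammal(y) :- approved(y), active(fido).]; (7) [large(fido) :- blue(fido).]; (12) [has_feathers(fido) :- flies(y), active(fido), closed(fido).]; (17) [metal(fido) :- hot(y).]. Adds bird(y), swims(fido), mammal(y), large(fido), has_feathers(fido), metal(fido).
Round 2: (8) [locked(fido) :- mammal(y), visible(fido), cold(y).]; (13) [wooden(fido) :- has_feathers(fido).]. Adds locked(fido), wooden(fido).
Round 3: (9) [valid(fido) :- locked(fido), swims(fido), cold(y).]; (15) [small(fido) :- wooden(fido), active(fido).]. Adds valid(fido), small(fido).
Round 4: (11) [large(y) :- small(fido), bird(y).]; (14) [metal(y) :- valid(fido), hot(y).]. Adds large(y), metal(y).
Round 5: (3) [open(fido) :- large(y), metal(y).]. Adds open(fido).
Closure: {active(fido), approved(y), bird(y), blue(fido), closed(fido), cold(y), flagged(y), flies(y), green(y), has_feathers(fido), hot(y), large(fido), large(y), locked(fido), mammal(y), metal(fido), metal(y), open(fido), ready(fido), signed(y), small(fido), swims(fido), valid(fido), visible(fido), wooden(fido)} — 25 facts.

25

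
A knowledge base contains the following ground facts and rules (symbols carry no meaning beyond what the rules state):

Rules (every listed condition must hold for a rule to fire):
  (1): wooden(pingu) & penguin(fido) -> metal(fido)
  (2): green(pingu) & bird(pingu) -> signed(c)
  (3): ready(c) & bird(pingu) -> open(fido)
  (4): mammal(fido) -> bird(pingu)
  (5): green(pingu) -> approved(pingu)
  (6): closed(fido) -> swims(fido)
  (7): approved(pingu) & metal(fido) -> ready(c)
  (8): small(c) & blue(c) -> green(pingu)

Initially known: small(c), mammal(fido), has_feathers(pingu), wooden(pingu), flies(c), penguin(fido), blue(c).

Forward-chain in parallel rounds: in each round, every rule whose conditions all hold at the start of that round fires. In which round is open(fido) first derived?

Round 1: (1) [wooden(pingu) & penguin(fido) -> metal(fido)]; (4) [mammal(fido) -> bird(pingu)]; (8) [small(c) & blue(c) -> green(pingu)]. Adds metal(fido), bird(pingu), green(pingu).
Round 2: (2) [green(pingu) & bird(pingu) -> signed(c)]; (5) [green(pingu) -> approved(pingu)]. Adds signed(c), approved(pingu).
Round 3: (7) [approved(pingu) & metal(fido) -> ready(c)]. Adds ready(c).
Round 4: (3) [ready(c) & bird(pingu) -> open(fido)]. Adds open(fido).
open(fido) first appears in round 4.

4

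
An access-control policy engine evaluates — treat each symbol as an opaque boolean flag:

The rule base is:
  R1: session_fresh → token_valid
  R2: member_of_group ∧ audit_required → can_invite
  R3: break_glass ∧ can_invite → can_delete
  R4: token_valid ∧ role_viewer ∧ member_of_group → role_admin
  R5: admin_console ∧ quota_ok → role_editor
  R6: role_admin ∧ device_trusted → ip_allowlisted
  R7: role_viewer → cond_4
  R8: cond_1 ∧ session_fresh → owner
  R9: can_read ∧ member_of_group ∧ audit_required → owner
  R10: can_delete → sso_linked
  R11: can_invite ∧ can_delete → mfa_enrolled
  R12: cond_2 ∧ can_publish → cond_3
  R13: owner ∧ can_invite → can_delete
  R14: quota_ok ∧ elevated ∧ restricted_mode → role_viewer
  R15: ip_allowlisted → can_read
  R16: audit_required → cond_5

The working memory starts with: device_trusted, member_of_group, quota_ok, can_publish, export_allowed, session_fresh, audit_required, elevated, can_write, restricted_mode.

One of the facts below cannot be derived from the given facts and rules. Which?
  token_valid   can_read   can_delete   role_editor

role_editor

Round 1: R1 [session_fresh → token_valid]; R2 [member_of_group ∧ audit_required → can_invite]; R14 [quota_ok ∧ elevated ∧ restricted_mode → role_viewer]; R16 [audit_required → cond_5]. Adds token_valid, can_invite, role_viewer, cond_5.
Round 2: R4 [token_valid ∧ role_viewer ∧ member_of_group → role_admin]; R7 [role_viewer → cond_4]. Adds role_admin, cond_4.
Round 3: R6 [role_admin ∧ device_trusted → ip_allowlisted]. Adds ip_allowlisted.
Round 4: R15 [ip_allowlisted → can_read]. Adds can_read.
Round 5: R9 [can_read ∧ member_of_group ∧ audit_required → owner]. Adds owner.
Round 6: R13 [owner ∧ can_invite → can_delete]. Adds can_delete.
Round 7: R10 [can_delete → sso_linked]; R11 [can_invite ∧ can_delete → mfa_enrolled]. Adds sso_linked, mfa_enrolled.
Derived: can_read (round 4), token_valid (round 1), can_delete (round 6). role_editor never appears in any round.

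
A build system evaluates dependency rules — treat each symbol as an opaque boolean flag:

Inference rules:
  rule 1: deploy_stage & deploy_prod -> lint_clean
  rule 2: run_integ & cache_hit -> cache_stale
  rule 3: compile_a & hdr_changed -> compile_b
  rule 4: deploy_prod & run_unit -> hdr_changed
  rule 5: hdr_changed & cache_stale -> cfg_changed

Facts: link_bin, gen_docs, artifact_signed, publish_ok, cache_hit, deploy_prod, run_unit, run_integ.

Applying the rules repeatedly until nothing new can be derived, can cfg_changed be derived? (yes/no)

yes

Round 1 fires rule 2, rule 4, giving cache_stale, hdr_changed.
Round 2 fires rule 5, giving cfg_changed.
cfg_changed appears in round 2, so it is derivable.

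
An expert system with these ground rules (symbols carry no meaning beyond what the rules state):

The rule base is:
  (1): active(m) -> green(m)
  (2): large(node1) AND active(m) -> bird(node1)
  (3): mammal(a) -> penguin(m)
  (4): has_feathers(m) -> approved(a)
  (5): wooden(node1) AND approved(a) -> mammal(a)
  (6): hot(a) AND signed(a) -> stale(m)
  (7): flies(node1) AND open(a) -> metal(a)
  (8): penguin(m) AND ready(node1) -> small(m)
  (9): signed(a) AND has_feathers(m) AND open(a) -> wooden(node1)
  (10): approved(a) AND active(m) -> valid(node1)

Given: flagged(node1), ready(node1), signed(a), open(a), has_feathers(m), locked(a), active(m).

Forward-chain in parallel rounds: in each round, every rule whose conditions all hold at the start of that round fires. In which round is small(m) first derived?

4

Round 1: (1) [active(m) -> green(m)]; (4) [has_feathers(m) -> approved(a)]; (9) [signed(a) AND has_feathers(m) AND open(a) -> wooden(node1)]. New: green(m), approved(a), wooden(node1).
Round 2: (5) [wooden(node1) AND approved(a) -> mammal(a)]; (10) [approved(a) AND active(m) -> valid(node1)]. New: mammal(a), valid(node1).
Round 3: (3) [mammal(a) -> penguin(m)]. New: penguin(m).
Round 4: (8) [penguin(m) AND ready(node1) -> small(m)]. New: small(m).
small(m) first appears in round 4.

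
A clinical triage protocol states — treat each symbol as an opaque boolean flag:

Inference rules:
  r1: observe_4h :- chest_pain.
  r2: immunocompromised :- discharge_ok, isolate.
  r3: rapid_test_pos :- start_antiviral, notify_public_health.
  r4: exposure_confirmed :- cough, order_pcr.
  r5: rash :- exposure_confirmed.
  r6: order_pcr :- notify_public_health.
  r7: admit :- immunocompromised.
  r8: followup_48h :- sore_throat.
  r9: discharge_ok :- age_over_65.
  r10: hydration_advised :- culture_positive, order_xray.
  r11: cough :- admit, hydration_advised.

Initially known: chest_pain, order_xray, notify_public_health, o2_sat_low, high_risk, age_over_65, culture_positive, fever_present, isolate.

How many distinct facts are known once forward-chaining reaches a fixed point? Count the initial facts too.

18

Round 1: r1 [observe_4h :- chest_pain.]; r6 [order_pcr :- notify_public_health.]; r9 [discharge_ok :- age_over_65.]; r10 [hydration_advised :- culture_positive, order_xray.]. New: observe_4h, order_pcr, discharge_ok, hydration_advised.
Round 2: r2 [immunocompromised :- discharge_ok, isolate.]. New: immunocompromised.
Round 3: r7 [admit :- immunocompromised.]. New: admit.
Round 4: r11 [cough :- admit, hydration_advised.]. New: cough.
Round 5: r4 [exposure_confirmed :- cough, order_pcr.]. New: exposure_confirmed.
Round 6: r5 [rash :- exposure_confirmed.]. New: rash.
Closure: {admit, age_over_65, chest_pain, cough, culture_positive, discharge_ok, exposure_confirmed, fever_present, high_risk, hydration_advised, immunocompromised, isolate, notify_public_health, o2_sat_low, observe_4h, order_pcr, order_xray, rash} — 18 facts.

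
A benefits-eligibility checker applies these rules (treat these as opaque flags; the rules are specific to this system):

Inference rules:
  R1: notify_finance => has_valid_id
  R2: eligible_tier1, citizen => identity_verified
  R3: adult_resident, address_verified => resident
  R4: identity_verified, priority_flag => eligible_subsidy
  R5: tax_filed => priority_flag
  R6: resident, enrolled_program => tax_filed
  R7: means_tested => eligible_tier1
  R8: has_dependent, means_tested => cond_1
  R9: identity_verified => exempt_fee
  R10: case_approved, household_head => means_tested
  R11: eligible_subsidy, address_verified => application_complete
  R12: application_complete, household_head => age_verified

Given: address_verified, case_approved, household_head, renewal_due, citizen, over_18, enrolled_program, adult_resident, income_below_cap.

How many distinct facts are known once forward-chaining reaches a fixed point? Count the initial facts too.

Round 1: R3 [adult_resident, address_verified => resident]; R10 [case_approved, household_head => means_tested]. Adds resident, means_tested.
Round 2: R6 [resident, enrolled_program => tax_filed]; R7 [means_tested => eligible_tier1]. Adds tax_filed, eligible_tier1.
Round 3: R2 [eligible_tier1, citizen => identity_verified]; R5 [tax_filed => priority_flag]. Adds identity_verified, priority_flag.
Round 4: R4 [identity_verified, priority_flag => eligible_subsidy]; R9 [identity_verified => exempt_fee]. Adds eligible_subsidy, exempt_fee.
Round 5: R11 [eligible_subsidy, address_verified => application_complete]. Adds application_complete.
Round 6: R12 [application_complete, household_head => age_verified]. Adds age_verified.
Closure: {address_verified, adult_resident, age_verified, application_complete, case_approved, citizen, eligible_subsidy, eligible_tier1, enrolled_program, exempt_fee, household_head, identity_verified, income_below_cap, means_tested, over_18, priority_flag, renewal_due, resident, tax_filed} — 19 facts.

19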